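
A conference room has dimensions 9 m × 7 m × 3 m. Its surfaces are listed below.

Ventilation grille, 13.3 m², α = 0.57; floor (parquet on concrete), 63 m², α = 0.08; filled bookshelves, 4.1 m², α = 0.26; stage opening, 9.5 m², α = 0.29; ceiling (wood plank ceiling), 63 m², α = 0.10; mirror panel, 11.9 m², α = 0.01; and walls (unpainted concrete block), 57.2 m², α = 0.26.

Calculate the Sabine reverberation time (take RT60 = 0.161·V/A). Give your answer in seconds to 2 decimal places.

Summing Sᵢαᵢ: 7.581 + 5.040 + 1.066 + 2.755 + 6.300 + 0.119 + 14.872 → A = 37.733 sabins.
V = 9·7·3 = 189 m³.
Sabine: RT60 = 0.161 × 189 / 37.733 = 0.81 s.

0.81 seconds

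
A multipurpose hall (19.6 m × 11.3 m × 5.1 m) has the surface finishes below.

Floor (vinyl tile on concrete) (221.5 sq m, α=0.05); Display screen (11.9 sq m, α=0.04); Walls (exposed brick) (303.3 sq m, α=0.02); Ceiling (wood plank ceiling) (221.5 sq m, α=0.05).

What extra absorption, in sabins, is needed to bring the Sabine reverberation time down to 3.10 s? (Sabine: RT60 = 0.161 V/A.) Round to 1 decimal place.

30.0 sabins

Summing Sᵢαᵢ: 11.075 + 0.476 + 6.066 + 11.075 → A₁ = 28.692 sabins.
V = 1129.548 m³. Required absorption A₂ = 0.161 × 1129.548 / 3.10 = 58.664 sabins.
Additional absorption ΔA = 58.664 − 28.692 = 30.0 sabins.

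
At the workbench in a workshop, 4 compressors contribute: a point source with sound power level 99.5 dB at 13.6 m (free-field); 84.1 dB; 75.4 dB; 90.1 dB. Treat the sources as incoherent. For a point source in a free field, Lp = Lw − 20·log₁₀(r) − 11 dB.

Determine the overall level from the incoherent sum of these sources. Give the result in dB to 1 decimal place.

91.2 dB

Source at 13.6 m: Lp = 99.5 − 20·log₁₀(13.6) − 11 = 65.8 dB.
Converting to relative power and adding: 10^(65.8/10) + 10^(84.1/10) + 10^(75.4/10) + 10^(90.1/10) = 1.319e+09.
L_total = 10·log₁₀(1.319e+09) = 91.2 dB.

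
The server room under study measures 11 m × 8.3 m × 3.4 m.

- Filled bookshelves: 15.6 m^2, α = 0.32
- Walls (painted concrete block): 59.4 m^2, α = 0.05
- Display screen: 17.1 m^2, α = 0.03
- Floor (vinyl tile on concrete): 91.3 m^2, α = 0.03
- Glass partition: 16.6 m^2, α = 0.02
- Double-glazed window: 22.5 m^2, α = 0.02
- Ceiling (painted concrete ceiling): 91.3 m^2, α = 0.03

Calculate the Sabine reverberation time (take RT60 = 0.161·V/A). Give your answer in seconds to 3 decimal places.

Summing Sᵢαᵢ: 4.992 + 2.970 + 0.513 + 2.739 + 0.332 + 0.450 + 2.739 → A = 14.735 sabins.
Volume V = 11 × 8.3 × 3.4 = 310.42 m³.
Sabine: RT60 = 0.161 × 310.42 / 14.735 = 3.392 s.

3.392 s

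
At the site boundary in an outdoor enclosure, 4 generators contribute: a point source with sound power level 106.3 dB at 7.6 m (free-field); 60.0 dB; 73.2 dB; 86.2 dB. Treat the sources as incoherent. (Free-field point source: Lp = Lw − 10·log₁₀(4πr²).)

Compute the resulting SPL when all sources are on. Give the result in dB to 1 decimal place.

Source at 7.6 m: Lp = 106.3 − 10·log₁₀(4π·7.6²) = 106.3 − 10·log₁₀(725.834) = 77.7 dB.
Sum in the linear (power) domain: Σ 10^(Lᵢ/10) = 10^(77.7/10) + 10^(60.0/10) + 10^(73.2/10) + 10^(86.2/10) = 4.976e+08.
Back to dB: 10·log₁₀ Σ = 87.0 dB.

87.0 dB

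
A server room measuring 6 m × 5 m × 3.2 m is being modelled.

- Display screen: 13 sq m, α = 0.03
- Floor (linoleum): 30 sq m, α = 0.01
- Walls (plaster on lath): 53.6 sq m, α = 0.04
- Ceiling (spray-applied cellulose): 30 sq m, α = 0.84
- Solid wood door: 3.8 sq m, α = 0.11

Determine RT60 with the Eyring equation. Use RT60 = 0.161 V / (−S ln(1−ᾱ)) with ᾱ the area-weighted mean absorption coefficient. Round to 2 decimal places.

0.48 s

S = Σ Sᵢ = 130.4 sq m.
Σ(Sᵢαᵢ) = 13×0.03 + 30×0.01 + 53.6×0.04 + 30×0.84 + 3.8×0.11 = 28.452.
Mean coefficient ᾱ = A/S = 0.2182.
−S·ln(1−ᾱ) = −130.4 × ln(1 − 0.2182) = 32.099.
V = 6 × 5 × 3.2 = 96 m³.
RT60 = 0.161 × 96 / 32.099 = 0.48 s.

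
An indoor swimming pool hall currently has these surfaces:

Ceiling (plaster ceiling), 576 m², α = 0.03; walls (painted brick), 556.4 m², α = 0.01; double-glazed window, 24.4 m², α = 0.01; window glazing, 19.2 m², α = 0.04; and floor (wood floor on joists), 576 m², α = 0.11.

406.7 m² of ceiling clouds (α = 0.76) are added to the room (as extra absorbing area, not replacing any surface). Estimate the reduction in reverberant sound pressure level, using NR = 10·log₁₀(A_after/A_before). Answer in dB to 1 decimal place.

Equivalent absorption area: A_before = 576·0.03 + 556.4·0.01 + 24.4·0.01 + 19.2·0.04 + 576·0.11 = 87.216 m².
Added absorption = 406.7 × 0.76 = 309.092 sabins.
A_after = 87.216 + 309.092 = 396.308 sabins.
Reduction = 10 log₁₀(A_after/A_before) = 10 log₁₀(4.5440) = 6.6 dB.

6.6 dB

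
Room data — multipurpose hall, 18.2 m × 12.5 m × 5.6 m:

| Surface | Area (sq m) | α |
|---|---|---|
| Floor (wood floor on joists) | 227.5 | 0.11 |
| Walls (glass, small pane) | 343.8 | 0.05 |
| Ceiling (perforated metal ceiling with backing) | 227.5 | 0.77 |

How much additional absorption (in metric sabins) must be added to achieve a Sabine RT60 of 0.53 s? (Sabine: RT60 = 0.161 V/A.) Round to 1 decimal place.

A₁ = Σ Sᵢαᵢ = 227.5×0.11 + 343.8×0.05 + 227.5×0.77 = 217.390 sabins.
For T = 0.53 s, need A₂ = 0.161·V/T = 0.161·1274/0.53 = 387.008 sabins.
Shortfall: 387.008 − 217.390 = 169.6 sabins.

169.6 sabins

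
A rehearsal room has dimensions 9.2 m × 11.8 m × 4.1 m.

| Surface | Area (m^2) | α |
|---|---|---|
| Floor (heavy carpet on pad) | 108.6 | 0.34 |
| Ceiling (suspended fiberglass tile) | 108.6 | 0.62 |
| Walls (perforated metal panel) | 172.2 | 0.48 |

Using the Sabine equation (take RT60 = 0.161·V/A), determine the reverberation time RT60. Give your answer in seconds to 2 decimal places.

Summing Sᵢαᵢ: 36.924 + 67.332 + 82.656 → A = 186.912 sabins.
Volume V = 9.2 × 11.8 × 4.1 = 445.096 m³.
RT60 = 0.161 · V / A = 0.161 × 445.096 / 186.912 = 0.38 s.

0.38 sec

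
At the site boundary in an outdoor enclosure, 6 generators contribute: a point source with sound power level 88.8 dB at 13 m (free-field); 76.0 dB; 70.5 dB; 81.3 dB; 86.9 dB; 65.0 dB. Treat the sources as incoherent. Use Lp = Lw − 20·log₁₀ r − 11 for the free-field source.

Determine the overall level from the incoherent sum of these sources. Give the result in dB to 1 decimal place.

Source at 13 m: Lp = 88.8 − 20·log₁₀(13) − 11 = 55.5 dB.
Sum in the linear (power) domain: Σ 10^(Lᵢ/10) = 10^(55.5/10) + 10^(76.0/10) + 10^(70.5/10) + 10^(81.3/10) + 10^(86.9/10) + 10^(65.0/10) = 6.792e+08.
Back to dB: 10·log₁₀ Σ = 88.3 dB.

88.3 dB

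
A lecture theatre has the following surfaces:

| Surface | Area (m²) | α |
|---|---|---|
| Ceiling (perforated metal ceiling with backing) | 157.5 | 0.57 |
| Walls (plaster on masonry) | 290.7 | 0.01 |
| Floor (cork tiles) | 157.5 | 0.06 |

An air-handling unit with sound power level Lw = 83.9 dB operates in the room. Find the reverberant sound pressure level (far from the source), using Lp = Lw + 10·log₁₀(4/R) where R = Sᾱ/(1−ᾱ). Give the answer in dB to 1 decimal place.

A = 102.132 sabins; S = 605.7 m².
ᾱ = 102.132/605.7 = 0.1686; R = Sᾱ/(1−ᾱ) = 102.132/(1−0.1686) = 122.843 m².
Lp = 83.9 + 10·log₁₀(4/122.843) = 83.9 + (-14.87) = 69.0 dB.

69.0 dB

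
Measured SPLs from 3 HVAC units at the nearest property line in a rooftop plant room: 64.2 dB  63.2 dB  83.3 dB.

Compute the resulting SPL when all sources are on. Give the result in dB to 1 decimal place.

83.4 dB

Sum in the linear (power) domain: Σ 10^(Lᵢ/10) = 10^(64.2/10) + 10^(63.2/10) + 10^(83.3/10) = 2.185e+08.
L_total = 10·log₁₀(2.185e+08) = 83.4 dB.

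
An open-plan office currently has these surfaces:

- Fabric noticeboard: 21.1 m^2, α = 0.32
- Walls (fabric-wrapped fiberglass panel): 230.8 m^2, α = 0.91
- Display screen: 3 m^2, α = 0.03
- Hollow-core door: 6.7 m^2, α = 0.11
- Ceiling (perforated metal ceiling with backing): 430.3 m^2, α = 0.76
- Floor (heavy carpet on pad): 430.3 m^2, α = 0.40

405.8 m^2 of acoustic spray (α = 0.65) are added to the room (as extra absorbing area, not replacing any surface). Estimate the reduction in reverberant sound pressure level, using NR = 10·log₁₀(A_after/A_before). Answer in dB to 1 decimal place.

Total absorption A_before = 21.1×0.32 + 230.8×0.91 + 3×0.03 + 6.7×0.11 + 430.3×0.76 + 430.3×0.40
  = 6.752 + 210.028 + 0.090 + 0.737 + 327.028 + 172.120 = 716.755 m^2 sabins.
Added absorption = 405.8 × 0.65 = 263.770 sabins.
A_after = 716.755 + 263.770 = 980.525 sabins.
NR = 10·log₁₀(980.525/716.755) = 1.4 dB.

1.4 dB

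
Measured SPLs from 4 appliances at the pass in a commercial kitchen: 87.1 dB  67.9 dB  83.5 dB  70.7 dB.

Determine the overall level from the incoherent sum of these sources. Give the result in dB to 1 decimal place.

Sum in the linear (power) domain: Σ 10^(Lᵢ/10) = 10^(87.1/10) + 10^(67.9/10) + 10^(83.5/10) + 10^(70.7/10) = 7.546e+08.
Combined level = 10 log₁₀(7.546e+08) = 88.8 dB.

88.8 dB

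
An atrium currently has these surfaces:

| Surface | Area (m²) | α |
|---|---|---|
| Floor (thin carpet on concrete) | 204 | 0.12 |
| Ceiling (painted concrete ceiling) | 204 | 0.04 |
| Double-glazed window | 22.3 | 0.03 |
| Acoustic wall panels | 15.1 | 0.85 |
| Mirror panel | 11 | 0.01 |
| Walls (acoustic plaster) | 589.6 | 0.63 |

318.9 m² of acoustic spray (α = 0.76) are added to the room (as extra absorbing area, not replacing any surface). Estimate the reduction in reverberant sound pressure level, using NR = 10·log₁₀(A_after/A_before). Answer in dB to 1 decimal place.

Total absorption A_before = 204·0.12 + 204·0.04 + 22.3·0.03 + 15.1·0.85 + 11·0.01 + 589.6·0.63
  = 24.480 + 8.160 + 0.669 + 12.835 + 0.110 + 371.448 = 417.702 m² sabins.
Treatment contributes 318.9·0.76 = 242.364 sabins.
New total A_after = 660.066 sabins.
NR = 10·log₁₀(660.066/417.702) = 2.0 dB.

2.0 dB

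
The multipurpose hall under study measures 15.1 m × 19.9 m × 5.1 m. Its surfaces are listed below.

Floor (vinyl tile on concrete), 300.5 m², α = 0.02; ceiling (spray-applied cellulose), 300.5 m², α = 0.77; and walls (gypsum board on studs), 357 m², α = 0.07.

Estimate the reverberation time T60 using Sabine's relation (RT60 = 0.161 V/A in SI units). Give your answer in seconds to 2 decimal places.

0.94 sec

Total absorption A = 300.5·0.02 + 300.5·0.77 + 357·0.07
  = 6.010 + 231.385 + 24.990 = 262.385 m² sabins.
V = 15.1·19.9·5.1 = 1532.499 m³.
T = 0.161 V/A = 0.161·1532.499/262.385 = 0.94 s.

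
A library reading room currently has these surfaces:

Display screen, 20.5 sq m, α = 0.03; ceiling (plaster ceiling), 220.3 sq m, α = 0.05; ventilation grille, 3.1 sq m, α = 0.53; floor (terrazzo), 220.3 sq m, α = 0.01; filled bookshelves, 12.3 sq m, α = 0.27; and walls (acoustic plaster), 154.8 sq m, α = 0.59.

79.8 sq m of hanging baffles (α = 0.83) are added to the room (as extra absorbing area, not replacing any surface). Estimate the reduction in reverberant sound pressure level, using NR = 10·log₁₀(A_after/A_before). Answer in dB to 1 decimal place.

Total absorption A_before = 20.5×0.03 + 220.3×0.05 + 3.1×0.53 + 220.3×0.01 + 12.3×0.27 + 154.8×0.59
  = 0.615 + 11.015 + 1.643 + 2.203 + 3.321 + 91.332 = 110.129 sq m sabins.
Treatment contributes 79.8·0.83 = 66.234 sabins.
New total A_after = 176.363 sabins.
Reduction = 10 log₁₀(A_after/A_before) = 10 log₁₀(1.6014) = 2.0 dB.

2.0 dB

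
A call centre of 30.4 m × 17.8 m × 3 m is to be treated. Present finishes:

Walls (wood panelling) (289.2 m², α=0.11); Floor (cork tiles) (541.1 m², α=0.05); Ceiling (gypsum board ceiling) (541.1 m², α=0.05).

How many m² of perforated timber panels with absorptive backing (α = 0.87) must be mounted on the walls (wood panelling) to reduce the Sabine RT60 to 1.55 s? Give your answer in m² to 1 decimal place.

Equivalent absorption area: A₁ = 289.2×0.11 + 541.1×0.05 + 541.1×0.05 = 85.922 m².
Required A₂ = 0.161·1623.36/1.55 = 168.620 sabins.
Absorption to add: 168.620 − 85.922 = 82.698 sabins.
Each m² of panel replacing the walls (wood panelling) adds (0.87 − 0.11) = 0.76 sabins.
Area = ΔA/Δα = 82.698/0.76 = 108.8 m².

108.8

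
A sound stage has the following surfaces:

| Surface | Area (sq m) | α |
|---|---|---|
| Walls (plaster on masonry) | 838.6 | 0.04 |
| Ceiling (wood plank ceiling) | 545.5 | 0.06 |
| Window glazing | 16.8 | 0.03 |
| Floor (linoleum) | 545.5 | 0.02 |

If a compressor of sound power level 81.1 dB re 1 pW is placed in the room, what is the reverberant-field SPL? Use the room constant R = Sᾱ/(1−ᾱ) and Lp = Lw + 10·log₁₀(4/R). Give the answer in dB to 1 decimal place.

68.0 dB

A = 77.688 sabins; S = 1946.4 sq m.
ᾱ = 77.688/1946.4 = 0.0399; R = Sᾱ/(1−ᾱ) = 77.688/(1−0.0399) = 80.917 sq m.
Lp = 81.1 + 10·log₁₀(4/80.917) = 81.1 + (-13.06) = 68.0 dB.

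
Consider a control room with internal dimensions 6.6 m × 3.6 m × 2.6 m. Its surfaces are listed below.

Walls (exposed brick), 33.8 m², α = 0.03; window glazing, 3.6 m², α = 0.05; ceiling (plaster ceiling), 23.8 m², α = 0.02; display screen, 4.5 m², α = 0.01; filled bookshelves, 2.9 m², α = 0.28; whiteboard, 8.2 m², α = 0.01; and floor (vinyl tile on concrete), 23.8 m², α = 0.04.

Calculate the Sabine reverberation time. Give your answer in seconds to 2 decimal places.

A = Σ Sᵢαᵢ = 33.8*0.03 + 3.6*0.05 + 23.8*0.02 + 4.5*0.01 + 2.9*0.28 + 8.2*0.01 + 23.8*0.04 = 3.561 sabins.
Room volume: 61.776 m³.
RT60 = 0.161 · V / A = 0.161 × 61.776 / 3.561 = 2.79 s.

2.79 sec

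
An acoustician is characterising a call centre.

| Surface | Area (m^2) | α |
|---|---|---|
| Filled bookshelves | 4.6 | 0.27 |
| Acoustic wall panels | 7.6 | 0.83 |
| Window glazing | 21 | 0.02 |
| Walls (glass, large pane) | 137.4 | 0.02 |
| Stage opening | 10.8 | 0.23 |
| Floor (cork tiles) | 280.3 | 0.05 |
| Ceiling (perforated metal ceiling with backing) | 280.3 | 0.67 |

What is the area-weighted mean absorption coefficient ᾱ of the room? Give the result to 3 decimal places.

Total surface area S = 742.0 m^2.
A = 4.6*0.27 + 7.6*0.83 + 21*0.02 + 137.4*0.02 + 10.8*0.23 + 280.3*0.05 + 280.3*0.67 = 215.018 sabins.
ᾱ = 215.018 / 742.0 = 0.290.

0.290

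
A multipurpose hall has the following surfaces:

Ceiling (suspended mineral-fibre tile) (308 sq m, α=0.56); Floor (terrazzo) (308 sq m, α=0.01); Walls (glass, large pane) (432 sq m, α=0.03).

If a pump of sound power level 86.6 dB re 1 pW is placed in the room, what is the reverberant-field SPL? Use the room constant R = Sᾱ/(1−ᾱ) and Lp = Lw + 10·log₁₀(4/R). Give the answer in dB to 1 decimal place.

69.0 dB

A = 188.520 sabins; S = 1048.0 sq m.
ᾱ = 0.1799, so room constant R = A/(1−ᾱ) = 229.874 sq m.
Lp = Lw + 10 log₁₀(4/R) = 86.6 -17.59 = 69.0 dB.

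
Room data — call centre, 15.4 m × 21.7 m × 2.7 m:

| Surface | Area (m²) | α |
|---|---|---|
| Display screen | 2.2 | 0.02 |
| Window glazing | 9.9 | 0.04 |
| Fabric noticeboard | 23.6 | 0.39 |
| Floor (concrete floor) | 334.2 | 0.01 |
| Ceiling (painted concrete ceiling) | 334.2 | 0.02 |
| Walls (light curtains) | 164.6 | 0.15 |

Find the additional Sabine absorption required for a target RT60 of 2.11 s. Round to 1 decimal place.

24.5 sabins

Equivalent absorption area: A₁ = 2.2·0.02 + 9.9·0.04 + 23.6·0.39 + 334.2·0.01 + 334.2·0.02 + 164.6·0.15 = 44.360 m².
V = 902.286 m³. Required absorption A₂ = 0.161 × 902.286 / 2.11 = 68.847 sabins.
ΔA = A₂ − A₁ = 68.847 − 44.360 = 24.5 sabins.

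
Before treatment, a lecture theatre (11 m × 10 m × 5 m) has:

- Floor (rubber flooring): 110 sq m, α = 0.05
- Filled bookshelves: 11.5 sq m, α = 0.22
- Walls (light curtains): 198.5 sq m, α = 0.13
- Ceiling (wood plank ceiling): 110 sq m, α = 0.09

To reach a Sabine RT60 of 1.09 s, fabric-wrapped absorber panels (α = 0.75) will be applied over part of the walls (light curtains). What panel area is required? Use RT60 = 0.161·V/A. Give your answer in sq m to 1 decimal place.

Equivalent absorption area: A₁ = 110×0.05 + 11.5×0.22 + 198.5×0.13 + 110×0.09 = 43.735 sq m.
V = 550 m³. Target absorption A₂ = 0.161 × 550 / 1.09 = 81.239 sabins.
ΔA needed = 81.239 − 43.735 = 37.504 sabins.
Each sq m of panel replacing the walls (light curtains) adds (0.75 − 0.13) = 0.62 sabins.
Area = ΔA/Δα = 37.504/0.62 = 60.5 sq m.

60.5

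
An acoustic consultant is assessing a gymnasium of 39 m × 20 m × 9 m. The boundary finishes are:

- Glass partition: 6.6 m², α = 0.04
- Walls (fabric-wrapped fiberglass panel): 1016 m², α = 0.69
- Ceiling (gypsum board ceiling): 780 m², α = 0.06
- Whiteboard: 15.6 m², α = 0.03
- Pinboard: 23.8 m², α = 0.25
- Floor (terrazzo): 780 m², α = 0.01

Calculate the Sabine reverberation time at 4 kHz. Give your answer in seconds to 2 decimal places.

Total absorption A = 6.6*0.04 + 1016*0.69 + 780*0.06 + 15.6*0.03 + 23.8*0.25 + 780*0.01
  = 0.264 + 701.040 + 46.800 + 0.468 + 5.950 + 7.800 = 762.322 m² sabins.
Room volume: 7020 m³.
RT60 = 0.161 · V / A = 0.161 × 7020 / 762.322 = 1.48 s.

1.48 s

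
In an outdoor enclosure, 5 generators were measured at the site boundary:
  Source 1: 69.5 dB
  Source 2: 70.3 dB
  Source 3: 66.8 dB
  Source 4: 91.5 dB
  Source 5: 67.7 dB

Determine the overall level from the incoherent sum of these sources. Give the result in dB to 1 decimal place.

Sum in the linear (power) domain: Σ 10^(Lᵢ/10) = 10^(69.5/10) + 10^(70.3/10) + 10^(66.8/10) + 10^(91.5/10) + 10^(67.7/10) = 1.443e+09.
Back to dB: 10·log₁₀ Σ = 91.6 dB.

91.6 dB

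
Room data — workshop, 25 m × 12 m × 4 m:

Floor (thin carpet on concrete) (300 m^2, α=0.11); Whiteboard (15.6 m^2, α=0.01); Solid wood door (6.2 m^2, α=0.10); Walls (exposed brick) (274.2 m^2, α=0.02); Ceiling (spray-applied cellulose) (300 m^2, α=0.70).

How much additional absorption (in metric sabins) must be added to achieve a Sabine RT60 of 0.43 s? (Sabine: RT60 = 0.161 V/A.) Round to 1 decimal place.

Equivalent absorption area: A₁ = 300×0.11 + 15.6×0.01 + 6.2×0.10 + 274.2×0.02 + 300×0.70 = 249.260 m^2.
For T = 0.43 s, need A₂ = 0.161·V/T = 0.161·1200/0.43 = 449.302 sabins.
Shortfall: 449.302 − 249.260 = 200.0 sabins.

200.0 sabins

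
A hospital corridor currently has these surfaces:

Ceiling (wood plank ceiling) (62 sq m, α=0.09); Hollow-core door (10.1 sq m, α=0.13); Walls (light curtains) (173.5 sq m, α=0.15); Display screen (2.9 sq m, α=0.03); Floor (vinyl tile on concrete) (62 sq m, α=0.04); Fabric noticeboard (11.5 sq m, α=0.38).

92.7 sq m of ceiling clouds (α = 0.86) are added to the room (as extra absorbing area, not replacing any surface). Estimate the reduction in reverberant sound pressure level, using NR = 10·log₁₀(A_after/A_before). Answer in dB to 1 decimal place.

Total absorption A_before = 62*0.09 + 10.1*0.13 + 173.5*0.15 + 2.9*0.03 + 62*0.04 + 11.5*0.38
  = 5.580 + 1.313 + 26.025 + 0.087 + 2.480 + 4.370 = 39.855 sq m sabins.
Treatment contributes 92.7·0.86 = 79.722 sabins.
New total A_after = 119.577 sabins.
NR = 10·log₁₀(119.577/39.855) = 4.8 dB.

4.8 dB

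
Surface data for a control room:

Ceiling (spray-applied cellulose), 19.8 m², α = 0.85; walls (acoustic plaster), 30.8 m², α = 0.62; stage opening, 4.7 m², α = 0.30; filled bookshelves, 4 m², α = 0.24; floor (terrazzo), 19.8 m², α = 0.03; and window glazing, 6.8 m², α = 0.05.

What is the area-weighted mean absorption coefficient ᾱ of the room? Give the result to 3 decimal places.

S = Σ Sᵢ = 19.8 + 30.8 + 4.7 + 4 + 19.8 + 6.8 = 85.9 m².
Σ(Sᵢαᵢ) = 19.8·0.85 + 30.8·0.62 + 4.7·0.30 + 4·0.24 + 19.8·0.03 + 6.8·0.05 = 39.230.
ᾱ = A/S = 0.457.

0.457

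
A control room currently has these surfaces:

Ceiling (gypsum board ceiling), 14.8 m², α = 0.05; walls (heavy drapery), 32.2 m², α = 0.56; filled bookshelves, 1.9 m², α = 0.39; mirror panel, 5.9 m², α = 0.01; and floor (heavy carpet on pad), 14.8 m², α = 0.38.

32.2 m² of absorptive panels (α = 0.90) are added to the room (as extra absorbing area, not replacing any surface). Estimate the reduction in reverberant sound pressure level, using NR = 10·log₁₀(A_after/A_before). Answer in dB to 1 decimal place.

Equivalent absorption area: A_before = 14.8×0.05 + 32.2×0.56 + 1.9×0.39 + 5.9×0.01 + 14.8×0.38 = 25.196 m².
Added absorption = 32.2 × 0.90 = 28.980 sabins.
New total A_after = 54.176 sabins.
NR = 10·log₁₀(54.176/25.196) = 3.3 dB.

3.3 dB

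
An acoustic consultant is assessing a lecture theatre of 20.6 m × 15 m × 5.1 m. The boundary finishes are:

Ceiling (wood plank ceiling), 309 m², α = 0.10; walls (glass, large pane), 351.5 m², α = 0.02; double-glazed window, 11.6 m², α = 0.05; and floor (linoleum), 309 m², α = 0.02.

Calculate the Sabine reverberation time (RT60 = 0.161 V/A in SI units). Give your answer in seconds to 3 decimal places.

5.677 seconds

A = Σ Sᵢαᵢ = 309·0.10 + 351.5·0.02 + 11.6·0.05 + 309·0.02 = 44.690 sabins.
Volume V = 20.6 × 15 × 5.1 = 1575.9 m³.
Sabine: RT60 = 0.161 × 1575.9 / 44.690 = 5.677 s.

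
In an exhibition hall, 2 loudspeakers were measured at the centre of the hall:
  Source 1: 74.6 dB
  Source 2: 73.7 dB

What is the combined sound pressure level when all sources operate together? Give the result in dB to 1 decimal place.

77.2 dB

Sum in the linear (power) domain: Σ 10^(Lᵢ/10) = 10^(74.6/10) + 10^(73.7/10) = 5.228e+07.
L_total = 10·log₁₀(5.228e+07) = 77.2 dB.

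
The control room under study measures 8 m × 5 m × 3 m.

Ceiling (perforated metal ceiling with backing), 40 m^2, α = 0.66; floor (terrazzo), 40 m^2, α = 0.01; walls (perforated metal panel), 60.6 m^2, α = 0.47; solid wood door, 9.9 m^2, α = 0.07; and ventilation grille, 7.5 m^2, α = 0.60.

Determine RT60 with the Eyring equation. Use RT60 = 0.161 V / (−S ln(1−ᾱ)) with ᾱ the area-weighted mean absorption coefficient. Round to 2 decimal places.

S = Σ Sᵢ = 158.0 m^2.
Σ(Sᵢαᵢ) = 40×0.66 + 40×0.01 + 60.6×0.47 + 9.9×0.07 + 7.5×0.60 = 60.475.
Mean coefficient ᾱ = A/S = 0.3828.
Eyring denominator: −S ln(1−ᾱ) = 76.245.
V = 8 × 5 × 3 = 120 m³.
RT60 = 0.161 × 120 / 76.245 = 0.25 s.

0.25 s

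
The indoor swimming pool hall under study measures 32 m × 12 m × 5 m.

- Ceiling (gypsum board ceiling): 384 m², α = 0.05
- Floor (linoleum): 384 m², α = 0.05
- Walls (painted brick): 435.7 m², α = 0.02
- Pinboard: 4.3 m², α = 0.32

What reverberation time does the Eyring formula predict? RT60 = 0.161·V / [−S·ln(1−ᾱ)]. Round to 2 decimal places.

S = Σ Sᵢ = 1208.0 m².
Σ(Sᵢαᵢ) = 384·0.05 + 384·0.05 + 435.7·0.02 + 4.3·0.32 = 48.490.
Mean coefficient ᾱ = A/S = 0.0401.
−S·ln(1−ᾱ) = −1208.0 × ln(1 − 0.0401) = 49.439.
V = 32 × 12 × 5 = 1920 m³.
RT60 = 0.161 × 1920 / 49.439 = 6.25 s.

6.25 seconds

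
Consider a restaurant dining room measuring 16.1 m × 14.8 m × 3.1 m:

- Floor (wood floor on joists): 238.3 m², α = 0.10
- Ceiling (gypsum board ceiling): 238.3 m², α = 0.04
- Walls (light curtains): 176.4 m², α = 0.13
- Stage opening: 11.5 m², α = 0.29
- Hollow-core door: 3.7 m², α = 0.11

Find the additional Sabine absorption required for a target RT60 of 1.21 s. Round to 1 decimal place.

Total absorption A₁ = 238.3*0.10 + 238.3*0.04 + 176.4*0.13 + 11.5*0.29 + 3.7*0.11
  = 23.830 + 9.532 + 22.932 + 3.335 + 0.407 = 60.036 m² sabins.
For T = 1.21 s, need A₂ = 0.161·V/T = 0.161·738.668/1.21 = 98.286 sabins.
Shortfall: 98.286 − 60.036 = 38.2 sabins.

38.2 sabins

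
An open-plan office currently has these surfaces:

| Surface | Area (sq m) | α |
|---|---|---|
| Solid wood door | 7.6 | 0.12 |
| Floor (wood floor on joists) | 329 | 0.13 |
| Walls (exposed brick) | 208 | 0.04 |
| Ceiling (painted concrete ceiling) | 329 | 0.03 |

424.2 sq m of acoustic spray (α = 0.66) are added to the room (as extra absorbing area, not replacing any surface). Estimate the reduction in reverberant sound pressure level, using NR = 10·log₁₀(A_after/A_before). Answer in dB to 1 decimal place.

7.4 dB

A_before = Σ Sᵢαᵢ = 7.6×0.12 + 329×0.13 + 208×0.04 + 329×0.03 = 61.872 sabins.
Added absorption = 424.2 × 0.66 = 279.972 sabins.
New total A_after = 341.844 sabins.
NR = 10·log₁₀(341.844/61.872) = 7.4 dB.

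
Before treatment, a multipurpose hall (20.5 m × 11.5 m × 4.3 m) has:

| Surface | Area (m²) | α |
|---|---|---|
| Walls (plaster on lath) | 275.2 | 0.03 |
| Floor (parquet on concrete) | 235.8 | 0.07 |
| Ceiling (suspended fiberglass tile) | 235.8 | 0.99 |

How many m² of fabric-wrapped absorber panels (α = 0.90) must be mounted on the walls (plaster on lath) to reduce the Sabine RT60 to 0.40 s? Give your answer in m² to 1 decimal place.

172.2

Summing Sᵢαᵢ: 8.256 + 16.506 + 233.442 → A₁ = 258.204 sabins.
Required A₂ = 0.161·1013.725/0.40 = 408.024 sabins.
Absorption to add: 408.024 − 258.204 = 149.820 sabins.
Each m² of panel replacing the walls (plaster on lath) adds (0.90 − 0.03) = 0.87 sabins.
Panel area = 149.820 / 0.87 = 172.2 m².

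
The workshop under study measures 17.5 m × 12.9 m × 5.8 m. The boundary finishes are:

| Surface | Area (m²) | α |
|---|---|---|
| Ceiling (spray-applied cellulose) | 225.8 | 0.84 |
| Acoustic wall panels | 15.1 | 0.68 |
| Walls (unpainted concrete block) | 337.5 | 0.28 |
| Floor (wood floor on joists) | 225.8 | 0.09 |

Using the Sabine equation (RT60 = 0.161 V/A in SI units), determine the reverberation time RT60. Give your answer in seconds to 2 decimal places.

Summing Sᵢαᵢ: 189.672 + 10.268 + 94.500 + 20.322 → A = 314.762 sabins.
Volume V = 17.5 × 12.9 × 5.8 = 1309.35 m³.
T = 0.161 V/A = 0.161·1309.35/314.762 = 0.67 s.

0.67 s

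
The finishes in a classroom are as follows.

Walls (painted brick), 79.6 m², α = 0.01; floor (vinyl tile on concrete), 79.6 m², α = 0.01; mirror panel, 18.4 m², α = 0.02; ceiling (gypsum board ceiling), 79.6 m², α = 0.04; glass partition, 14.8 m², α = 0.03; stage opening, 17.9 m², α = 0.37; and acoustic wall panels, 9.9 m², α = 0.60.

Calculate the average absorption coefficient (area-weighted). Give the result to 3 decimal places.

S = Σ Sᵢ = 79.6 + 79.6 + 18.4 + 79.6 + 14.8 + 17.9 + 9.9 = 299.8 m².
A = 79.6×0.01 + 79.6×0.01 + 18.4×0.02 + 79.6×0.04 + 14.8×0.03 + 17.9×0.37 + 9.9×0.60 = 18.151 sabins.
ᾱ = A/S = 0.061.

0.061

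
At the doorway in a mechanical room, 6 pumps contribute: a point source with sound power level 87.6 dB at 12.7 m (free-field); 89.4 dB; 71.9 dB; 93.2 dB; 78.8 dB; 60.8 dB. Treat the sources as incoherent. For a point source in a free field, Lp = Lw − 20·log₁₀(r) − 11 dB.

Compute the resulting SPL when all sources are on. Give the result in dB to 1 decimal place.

Source at 12.7 m: Lp = 87.6 − 20·log₁₀(12.7) − 11 = 54.5 dB.
Converting to relative power and adding: 10^(54.5/10) + 10^(89.4/10) + 10^(71.9/10) + 10^(93.2/10) + 10^(78.8/10) + 10^(60.8/10) = 3.053e+09.
Combined level = 10 log₁₀(3.053e+09) = 94.8 dB.

94.8 dB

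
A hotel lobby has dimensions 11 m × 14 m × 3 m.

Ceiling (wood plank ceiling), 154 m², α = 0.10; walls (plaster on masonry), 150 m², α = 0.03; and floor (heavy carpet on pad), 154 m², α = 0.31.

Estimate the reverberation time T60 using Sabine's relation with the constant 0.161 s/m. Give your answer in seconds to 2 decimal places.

1.10 seconds

Equivalent absorption area: A = 154*0.10 + 150*0.03 + 154*0.31 = 67.640 m².
V = 11·14·3 = 462 m³.
Sabine: RT60 = 0.161 × 462 / 67.640 = 1.10 s.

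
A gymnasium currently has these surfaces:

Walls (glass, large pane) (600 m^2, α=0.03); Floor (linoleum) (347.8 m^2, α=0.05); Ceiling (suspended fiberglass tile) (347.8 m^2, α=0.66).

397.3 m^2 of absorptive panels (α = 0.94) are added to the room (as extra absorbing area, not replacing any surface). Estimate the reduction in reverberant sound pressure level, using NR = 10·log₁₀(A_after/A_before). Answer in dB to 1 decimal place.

3.8 dB

Summing Sᵢαᵢ: 18.000 + 17.390 + 229.548 → A_before = 264.938 sabins.
Treatment contributes 397.3·0.94 = 373.462 sabins.
New total A_after = 638.400 sabins.
NR = 10·log₁₀(638.400/264.938) = 3.8 dB.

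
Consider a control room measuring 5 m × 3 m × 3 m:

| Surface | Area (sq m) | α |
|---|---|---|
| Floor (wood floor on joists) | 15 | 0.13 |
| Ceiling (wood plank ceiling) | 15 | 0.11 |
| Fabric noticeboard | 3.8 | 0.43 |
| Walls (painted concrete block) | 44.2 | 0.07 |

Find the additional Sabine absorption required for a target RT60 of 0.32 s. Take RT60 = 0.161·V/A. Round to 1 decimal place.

14.3 sabins

Summing Sᵢαᵢ: 1.950 + 1.650 + 1.634 + 3.094 → A₁ = 8.328 sabins.
Target A₂ = 0.161·45/0.32 = 22.641 sabins (V = 45 m³).
ΔA = A₂ − A₁ = 22.641 − 8.328 = 14.3 sabins.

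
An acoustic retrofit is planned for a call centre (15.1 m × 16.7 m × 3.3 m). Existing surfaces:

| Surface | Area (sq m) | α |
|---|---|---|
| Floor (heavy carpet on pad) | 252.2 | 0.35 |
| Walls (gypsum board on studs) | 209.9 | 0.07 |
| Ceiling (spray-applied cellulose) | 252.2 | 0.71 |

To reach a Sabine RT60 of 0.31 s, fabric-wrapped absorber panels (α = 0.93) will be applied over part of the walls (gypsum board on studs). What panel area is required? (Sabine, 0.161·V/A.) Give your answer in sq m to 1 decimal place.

A₁ = Σ Sᵢαᵢ = 252.2*0.35 + 209.9*0.07 + 252.2*0.71 = 282.025 sabins.
Required A₂ = 0.161·832.161/0.31 = 432.187 sabins.
ΔA needed = 432.187 − 282.025 = 150.162 sabins.
Net gain per sq m: Δα = 0.93 − 0.07 = 0.86.
Area = ΔA/Δα = 150.162/0.86 = 174.6 sq m.

174.6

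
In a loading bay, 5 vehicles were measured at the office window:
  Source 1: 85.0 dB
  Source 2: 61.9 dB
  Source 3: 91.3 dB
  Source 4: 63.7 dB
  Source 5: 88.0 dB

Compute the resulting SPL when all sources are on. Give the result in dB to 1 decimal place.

93.6 dB

Converting to relative power and adding: 10^(85.0/10) + 10^(61.9/10) + 10^(91.3/10) + 10^(63.7/10) + 10^(88.0/10) = 2.3e+09.
Combined level = 10 log₁₀(2.3e+09) = 93.6 dB.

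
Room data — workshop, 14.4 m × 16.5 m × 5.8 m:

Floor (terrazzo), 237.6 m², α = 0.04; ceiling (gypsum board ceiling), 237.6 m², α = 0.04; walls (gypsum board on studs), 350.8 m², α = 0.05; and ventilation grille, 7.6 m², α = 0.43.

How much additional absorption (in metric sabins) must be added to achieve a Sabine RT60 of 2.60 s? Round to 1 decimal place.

45.5 sabins

Total absorption A₁ = 237.6×0.04 + 237.6×0.04 + 350.8×0.05 + 7.6×0.43
  = 9.504 + 9.504 + 17.540 + 3.268 = 39.816 m² sabins.
Target A₂ = 0.161·1378.08/2.60 = 85.335 sabins (V = 1378.08 m³).
Shortfall: 85.335 − 39.816 = 45.5 sabins.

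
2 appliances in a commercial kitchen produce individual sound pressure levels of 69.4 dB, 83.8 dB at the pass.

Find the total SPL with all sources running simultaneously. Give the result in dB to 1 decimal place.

Converting to relative power and adding: 10^(69.4/10) + 10^(83.8/10) = 2.486e+08.
L_total = 10·log₁₀(2.486e+08) = 84.0 dB.

84.0 dB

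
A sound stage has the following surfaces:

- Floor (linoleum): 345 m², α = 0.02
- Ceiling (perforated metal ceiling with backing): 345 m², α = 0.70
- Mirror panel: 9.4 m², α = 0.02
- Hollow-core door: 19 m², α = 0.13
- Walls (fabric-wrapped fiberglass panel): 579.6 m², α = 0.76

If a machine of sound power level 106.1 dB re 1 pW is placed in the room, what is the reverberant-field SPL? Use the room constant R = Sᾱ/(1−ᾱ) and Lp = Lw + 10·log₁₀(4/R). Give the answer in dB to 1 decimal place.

80.4 dB

Σ(Sᵢαᵢ) = 345×0.02 + 345×0.70 + 9.4×0.02 + 19×0.13 + 579.6×0.76 = 691.554; total area S = 1298.0 m².
ᾱ = 691.554/1298.0 = 0.5328; R = Sᾱ/(1−ᾱ) = 691.554/(1−0.5328) = 1480.210 m².
Lp = 106.1 + 10·log₁₀(4/1480.210) = 106.1 + (-25.68) = 80.4 dB.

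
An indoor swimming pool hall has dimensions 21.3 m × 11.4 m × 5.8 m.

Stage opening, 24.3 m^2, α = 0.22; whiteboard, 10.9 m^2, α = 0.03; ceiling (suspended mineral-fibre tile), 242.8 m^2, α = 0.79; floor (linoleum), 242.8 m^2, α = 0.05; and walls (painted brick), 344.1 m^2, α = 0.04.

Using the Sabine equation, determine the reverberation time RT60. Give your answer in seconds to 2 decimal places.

A = Σ Sᵢαᵢ = 24.3×0.22 + 10.9×0.03 + 242.8×0.79 + 242.8×0.05 + 344.1×0.04 = 223.389 sabins.
Volume V = 21.3 × 11.4 × 5.8 = 1408.356 m³.
Sabine: RT60 = 0.161 × 1408.356 / 223.389 = 1.02 s.

1.02 seconds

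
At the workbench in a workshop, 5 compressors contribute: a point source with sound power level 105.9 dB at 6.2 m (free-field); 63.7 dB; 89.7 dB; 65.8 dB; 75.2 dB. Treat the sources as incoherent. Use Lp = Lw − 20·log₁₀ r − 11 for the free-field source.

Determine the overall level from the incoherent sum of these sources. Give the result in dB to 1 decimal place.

Source at 6.2 m: Lp = 105.9 − 20·log₁₀(6.2) − 11 = 79.1 dB.
Σ 10^(Lᵢ/10) = 1.054e+09.
L_total = 10·log₁₀(1.054e+09) = 90.2 dB.

90.2 dB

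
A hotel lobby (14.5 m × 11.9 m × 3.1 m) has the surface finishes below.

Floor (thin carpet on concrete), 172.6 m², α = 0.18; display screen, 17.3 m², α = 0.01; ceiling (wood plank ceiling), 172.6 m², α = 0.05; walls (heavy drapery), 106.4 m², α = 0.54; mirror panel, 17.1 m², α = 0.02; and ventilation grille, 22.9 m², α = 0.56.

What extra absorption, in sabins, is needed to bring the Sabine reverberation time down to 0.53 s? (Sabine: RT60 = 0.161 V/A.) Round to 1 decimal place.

A₁ = Σ Sᵢαᵢ = 172.6*0.18 + 17.3*0.01 + 172.6*0.05 + 106.4*0.54 + 17.1*0.02 + 22.9*0.56 = 110.493 sabins.
For T = 0.53 s, need A₂ = 0.161·V/T = 0.161·534.905/0.53 = 162.490 sabins.
ΔA = A₂ − A₁ = 162.490 − 110.493 = 52.0 sabins.

52.0 sabins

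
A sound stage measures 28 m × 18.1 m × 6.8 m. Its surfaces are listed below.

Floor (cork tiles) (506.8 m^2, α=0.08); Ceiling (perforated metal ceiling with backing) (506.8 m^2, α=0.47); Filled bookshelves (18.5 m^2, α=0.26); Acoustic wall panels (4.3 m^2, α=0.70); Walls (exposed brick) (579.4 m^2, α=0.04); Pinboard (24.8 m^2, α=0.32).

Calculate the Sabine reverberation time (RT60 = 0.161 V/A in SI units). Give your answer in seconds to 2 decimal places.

Summing Sᵢαᵢ: 40.544 + 238.196 + 4.810 + 3.010 + 23.176 + 7.936 → A = 317.672 sabins.
Volume V = 28 × 18.1 × 6.8 = 3446.24 m³.
RT60 = 0.161 · V / A = 0.161 × 3446.24 / 317.672 = 1.75 s.

1.75 s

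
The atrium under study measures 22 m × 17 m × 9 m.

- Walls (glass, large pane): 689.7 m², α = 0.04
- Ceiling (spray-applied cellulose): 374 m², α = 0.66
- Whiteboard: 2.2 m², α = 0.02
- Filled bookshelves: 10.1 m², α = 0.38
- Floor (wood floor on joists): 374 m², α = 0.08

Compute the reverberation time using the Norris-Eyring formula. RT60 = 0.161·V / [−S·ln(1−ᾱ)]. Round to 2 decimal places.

1.56 sec

S = Σ Sᵢ = 1450.0 m².
Absorption A = 689.7·0.04 + 374·0.66 + 2.2·0.02 + 10.1·0.38 + 374·0.08 = 308.230 sabins.
ᾱ = 308.230 / 1450.0 = 0.2126.
−S·ln(1−ᾱ) = −1450.0 × ln(1 − 0.2126) = 346.577.
V = 22 × 17 × 9 = 3366 m³.
RT60 = 0.161 × 3366 / 346.577 = 1.56 s.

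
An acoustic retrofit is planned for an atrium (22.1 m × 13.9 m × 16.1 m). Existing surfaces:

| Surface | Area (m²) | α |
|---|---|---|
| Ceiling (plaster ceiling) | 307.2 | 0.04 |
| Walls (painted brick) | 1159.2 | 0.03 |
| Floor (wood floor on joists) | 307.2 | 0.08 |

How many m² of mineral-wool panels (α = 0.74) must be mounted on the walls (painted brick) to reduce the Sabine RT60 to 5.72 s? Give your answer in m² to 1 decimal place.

95.2

Equivalent absorption area: A₁ = 307.2×0.04 + 1159.2×0.03 + 307.2×0.08 = 71.640 m².
Required A₂ = 0.161·4945.759/5.72 = 139.208 sabins.
Absorption to add: 139.208 − 71.640 = 67.568 sabins.
Net gain per m²: Δα = 0.74 − 0.03 = 0.71.
Panel area = 67.568 / 0.71 = 95.2 m².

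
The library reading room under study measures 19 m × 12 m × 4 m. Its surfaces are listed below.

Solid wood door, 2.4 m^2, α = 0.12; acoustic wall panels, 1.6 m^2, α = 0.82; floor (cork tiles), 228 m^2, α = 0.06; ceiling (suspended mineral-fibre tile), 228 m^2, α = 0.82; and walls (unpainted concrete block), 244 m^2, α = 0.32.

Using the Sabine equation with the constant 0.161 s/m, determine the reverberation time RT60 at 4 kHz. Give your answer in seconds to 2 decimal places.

0.52 sec

Total absorption A = 2.4*0.12 + 1.6*0.82 + 228*0.06 + 228*0.82 + 244*0.32
  = 0.288 + 1.312 + 13.680 + 186.960 + 78.080 = 280.320 m^2 sabins.
Room volume: 912 m³.
T = 0.161 V/A = 0.161·912/280.320 = 0.52 s.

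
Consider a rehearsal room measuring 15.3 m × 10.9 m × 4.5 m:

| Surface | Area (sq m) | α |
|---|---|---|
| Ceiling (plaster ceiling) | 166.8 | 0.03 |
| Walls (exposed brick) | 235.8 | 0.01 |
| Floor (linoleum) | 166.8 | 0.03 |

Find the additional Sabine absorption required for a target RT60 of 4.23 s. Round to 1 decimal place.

16.2 sabins

Equivalent absorption area: A₁ = 166.8×0.03 + 235.8×0.01 + 166.8×0.03 = 12.366 sq m.
V = 750.465 m³. Required absorption A₂ = 0.161 × 750.465 / 4.23 = 28.564 sabins.
Additional absorption ΔA = 28.564 − 12.366 = 16.2 sabins.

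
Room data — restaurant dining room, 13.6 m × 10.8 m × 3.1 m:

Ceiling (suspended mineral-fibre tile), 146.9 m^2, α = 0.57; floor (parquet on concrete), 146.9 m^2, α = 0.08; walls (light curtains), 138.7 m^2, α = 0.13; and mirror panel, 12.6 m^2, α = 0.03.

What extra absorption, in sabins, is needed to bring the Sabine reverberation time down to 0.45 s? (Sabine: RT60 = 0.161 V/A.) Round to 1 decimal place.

Equivalent absorption area: A₁ = 146.9*0.57 + 146.9*0.08 + 138.7*0.13 + 12.6*0.03 = 113.894 m^2.
For T = 0.45 s, need A₂ = 0.161·V/T = 0.161·455.328/0.45 = 162.906 sabins.
Additional absorption ΔA = 162.906 − 113.894 = 49.0 sabins.

49.0 sabins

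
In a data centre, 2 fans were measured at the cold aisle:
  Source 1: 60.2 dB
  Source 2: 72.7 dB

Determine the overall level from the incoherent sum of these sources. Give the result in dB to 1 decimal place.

Sum in the linear (power) domain: Σ 10^(Lᵢ/10) = 10^(60.2/10) + 10^(72.7/10) = 1.967e+07.
Combined level = 10 log₁₀(1.967e+07) = 72.9 dB.

72.9 dB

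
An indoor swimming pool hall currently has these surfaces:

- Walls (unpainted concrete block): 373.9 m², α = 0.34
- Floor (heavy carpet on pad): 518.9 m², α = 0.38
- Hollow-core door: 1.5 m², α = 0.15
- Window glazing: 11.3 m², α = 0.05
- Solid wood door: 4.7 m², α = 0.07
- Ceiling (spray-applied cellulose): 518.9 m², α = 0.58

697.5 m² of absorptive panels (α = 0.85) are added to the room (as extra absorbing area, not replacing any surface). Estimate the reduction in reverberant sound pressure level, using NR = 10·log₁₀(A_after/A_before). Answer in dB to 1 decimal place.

2.9 dB

Summing Sᵢαᵢ: 127.126 + 197.182 + 0.225 + 0.565 + 0.329 + 300.962 → A_before = 626.389 sabins.
Added absorption = 697.5 × 0.85 = 592.875 sabins.
New total A_after = 1219.264 sabins.
Reduction = 10 log₁₀(A_after/A_before) = 10 log₁₀(1.9465) = 2.9 dB.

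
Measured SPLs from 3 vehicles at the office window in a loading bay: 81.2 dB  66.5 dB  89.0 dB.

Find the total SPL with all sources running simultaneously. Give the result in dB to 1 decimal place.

Converting to relative power and adding: 10^(81.2/10) + 10^(66.5/10) + 10^(89.0/10) = 9.306e+08.
Back to dB: 10·log₁₀ Σ = 89.7 dB.

89.7 dB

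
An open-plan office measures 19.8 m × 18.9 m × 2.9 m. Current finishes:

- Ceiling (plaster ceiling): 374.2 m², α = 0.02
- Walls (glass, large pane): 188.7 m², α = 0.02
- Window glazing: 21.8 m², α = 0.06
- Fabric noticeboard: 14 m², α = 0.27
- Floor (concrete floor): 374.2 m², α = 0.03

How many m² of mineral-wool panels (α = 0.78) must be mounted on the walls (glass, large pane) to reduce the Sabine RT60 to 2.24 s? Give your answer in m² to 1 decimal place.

Total absorption A₁ = 374.2*0.02 + 188.7*0.02 + 21.8*0.06 + 14*0.27 + 374.2*0.03
  = 7.484 + 3.774 + 1.308 + 3.780 + 11.226 = 27.572 m² sabins.
Required A₂ = 0.161·1085.238/2.24 = 78.001 sabins.
ΔA needed = 78.001 − 27.572 = 50.429 sabins.
Net gain per m²: Δα = 0.78 − 0.02 = 0.76.
Area = ΔA/Δα = 50.429/0.76 = 66.4 m².

66.4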